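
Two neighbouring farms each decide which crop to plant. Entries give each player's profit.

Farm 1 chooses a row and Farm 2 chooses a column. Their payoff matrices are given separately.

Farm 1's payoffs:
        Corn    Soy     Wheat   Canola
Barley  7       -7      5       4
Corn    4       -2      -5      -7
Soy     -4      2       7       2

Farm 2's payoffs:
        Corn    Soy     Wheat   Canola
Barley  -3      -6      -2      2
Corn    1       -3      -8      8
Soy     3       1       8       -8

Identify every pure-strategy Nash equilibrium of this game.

Farm 1 against Corn: payoffs 7, 4, -4 → best response Barley.
Farm 1 against Soy: payoffs -7, -2, 2 → best response Soy.
Farm 1 against Wheat: payoffs 5, -5, 7 → best response Soy.
Farm 1 against Canola: payoffs 4, -7, 2 → best response Barley.
Farm 2 against Barley: payoffs -3, -6, -2, 2 → best response Canola.
Farm 2 against Corn: payoffs 1, -3, -8, 8 → best response Canola.
Farm 2 against Soy: payoffs 3, 1, 8, -8 → best response Wheat.
Mutual best responses: (Barley, Canola); (Soy, Wheat).

(Barley, Canola); (Soy, Wheat)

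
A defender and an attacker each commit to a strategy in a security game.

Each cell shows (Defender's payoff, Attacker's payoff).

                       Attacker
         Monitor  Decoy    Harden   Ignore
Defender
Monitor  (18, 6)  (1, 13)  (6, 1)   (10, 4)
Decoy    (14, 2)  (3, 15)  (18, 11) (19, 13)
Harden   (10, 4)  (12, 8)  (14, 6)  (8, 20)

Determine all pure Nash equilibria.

This game has no pure Nash equilibrium.

Defender against Monitor: payoffs 18, 14, 10 → best response Monitor.
Defender against Decoy: payoffs 1, 3, 12 → best response Harden.
Defender against Harden: payoffs 6, 18, 14 → best response Decoy.
Defender against Ignore: payoffs 10, 19, 8 → best response Decoy.
Attacker against Monitor: payoffs 6, 13, 1, 4 → best response Decoy.
Attacker against Decoy: payoffs 2, 15, 11, 13 → best response Decoy.
Attacker against Harden: payoffs 4, 8, 6, 20 → best response Ignore.
No profile is a mutual best response for all players.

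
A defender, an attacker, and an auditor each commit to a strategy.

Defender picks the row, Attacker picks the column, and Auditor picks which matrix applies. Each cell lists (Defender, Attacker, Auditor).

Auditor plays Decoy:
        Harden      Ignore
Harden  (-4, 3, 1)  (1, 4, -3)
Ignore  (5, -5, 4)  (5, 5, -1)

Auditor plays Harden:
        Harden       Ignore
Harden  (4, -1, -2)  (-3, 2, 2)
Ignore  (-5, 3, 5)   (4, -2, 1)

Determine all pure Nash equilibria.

No pure-strategy Nash equilibrium.

Check each profile: it is a Nash equilibrium iff no player can strictly gain by switching unilaterally.
(Harden, Harden, Decoy): Defender can switch to Ignore (-4 → 5). Not NE.
(Harden, Harden, Harden): Attacker can switch to Ignore (-1 → 2). Not NE.
(Harden, Ignore, Decoy): Defender can switch to Ignore (1 → 5). Not NE.
(Harden, Ignore, Harden): Defender can switch to Ignore (-3 → 4). Not NE.
(Ignore, Harden, Decoy): Attacker can switch to Ignore (-5 → 5). Not NE.
(Ignore, Harden, Harden): Defender can switch to Harden (-5 → 4). Not NE.
(Ignore, Ignore, Decoy): Auditor can switch to Harden (-1 → 1). Not NE.
(Ignore, Ignore, Harden): Attacker can switch to Harden (-2 → 3). Not NE.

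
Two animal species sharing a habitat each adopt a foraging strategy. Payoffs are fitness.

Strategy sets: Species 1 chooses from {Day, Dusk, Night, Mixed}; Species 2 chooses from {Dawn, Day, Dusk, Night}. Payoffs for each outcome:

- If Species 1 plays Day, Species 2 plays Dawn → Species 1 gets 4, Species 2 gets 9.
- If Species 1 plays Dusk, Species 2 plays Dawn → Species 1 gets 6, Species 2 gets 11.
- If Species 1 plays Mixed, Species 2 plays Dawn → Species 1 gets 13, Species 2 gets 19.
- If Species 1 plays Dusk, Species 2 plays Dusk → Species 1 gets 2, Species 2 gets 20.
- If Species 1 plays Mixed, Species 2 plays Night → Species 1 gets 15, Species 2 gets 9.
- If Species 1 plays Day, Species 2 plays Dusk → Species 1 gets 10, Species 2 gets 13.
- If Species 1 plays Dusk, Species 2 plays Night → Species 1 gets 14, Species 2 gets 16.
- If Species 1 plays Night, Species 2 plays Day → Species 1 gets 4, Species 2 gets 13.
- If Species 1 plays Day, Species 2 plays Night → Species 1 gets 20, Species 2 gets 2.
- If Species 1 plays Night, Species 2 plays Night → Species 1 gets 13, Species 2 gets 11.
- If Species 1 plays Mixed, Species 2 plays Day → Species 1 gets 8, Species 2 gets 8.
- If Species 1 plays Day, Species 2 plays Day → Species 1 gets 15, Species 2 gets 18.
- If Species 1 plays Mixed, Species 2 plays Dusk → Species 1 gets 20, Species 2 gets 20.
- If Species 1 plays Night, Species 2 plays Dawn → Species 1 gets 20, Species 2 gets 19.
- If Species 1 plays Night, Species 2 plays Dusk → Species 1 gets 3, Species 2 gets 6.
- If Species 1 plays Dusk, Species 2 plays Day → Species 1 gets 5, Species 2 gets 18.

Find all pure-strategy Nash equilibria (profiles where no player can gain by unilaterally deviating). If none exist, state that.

For each player, find the best response to each opponent profile; mutual best responses are the pure NE.
Species 1 against Dawn: payoffs 4, 6, 20, 13 → best response Night.
Species 1 against Day: payoffs 15, 5, 4, 8 → best response Day.
Species 1 against Dusk: payoffs 10, 2, 3, 20 → best response Mixed.
Species 1 against Night: payoffs 20, 14, 13, 15 → best response Day.
Species 2 against Day: payoffs 9, 18, 13, 2 → best response Day.
Species 2 against Dusk: payoffs 11, 18, 20, 16 → best response Dusk.
Species 2 against Night: payoffs 19, 13, 6, 11 → best response Dawn.
Species 2 against Mixed: payoffs 19, 8, 20, 9 → best response Dusk.
Mutual best responses: (Day, Day); (Night, Dawn); (Mixed, Dusk).

The pure Nash equilibria are (Day, Day); (Night, Dawn); (Mixed, Dusk).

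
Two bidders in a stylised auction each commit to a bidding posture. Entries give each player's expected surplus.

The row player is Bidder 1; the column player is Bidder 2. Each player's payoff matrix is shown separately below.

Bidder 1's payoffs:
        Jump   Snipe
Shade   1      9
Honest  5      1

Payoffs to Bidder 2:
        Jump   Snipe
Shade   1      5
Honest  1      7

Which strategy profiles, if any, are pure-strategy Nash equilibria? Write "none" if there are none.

Bidder 1 against Jump: payoffs 1, 5 → best response Honest.
Bidder 1 against Snipe: payoffs 9, 1 → best response Shade.
Bidder 2 against Shade: payoffs 1, 5 → best response Snipe.
Bidder 2 against Honest: payoffs 1, 7 → best response Snipe.
Mutual best responses: (Shade, Snipe).

Pure NE: (Shade, Snipe)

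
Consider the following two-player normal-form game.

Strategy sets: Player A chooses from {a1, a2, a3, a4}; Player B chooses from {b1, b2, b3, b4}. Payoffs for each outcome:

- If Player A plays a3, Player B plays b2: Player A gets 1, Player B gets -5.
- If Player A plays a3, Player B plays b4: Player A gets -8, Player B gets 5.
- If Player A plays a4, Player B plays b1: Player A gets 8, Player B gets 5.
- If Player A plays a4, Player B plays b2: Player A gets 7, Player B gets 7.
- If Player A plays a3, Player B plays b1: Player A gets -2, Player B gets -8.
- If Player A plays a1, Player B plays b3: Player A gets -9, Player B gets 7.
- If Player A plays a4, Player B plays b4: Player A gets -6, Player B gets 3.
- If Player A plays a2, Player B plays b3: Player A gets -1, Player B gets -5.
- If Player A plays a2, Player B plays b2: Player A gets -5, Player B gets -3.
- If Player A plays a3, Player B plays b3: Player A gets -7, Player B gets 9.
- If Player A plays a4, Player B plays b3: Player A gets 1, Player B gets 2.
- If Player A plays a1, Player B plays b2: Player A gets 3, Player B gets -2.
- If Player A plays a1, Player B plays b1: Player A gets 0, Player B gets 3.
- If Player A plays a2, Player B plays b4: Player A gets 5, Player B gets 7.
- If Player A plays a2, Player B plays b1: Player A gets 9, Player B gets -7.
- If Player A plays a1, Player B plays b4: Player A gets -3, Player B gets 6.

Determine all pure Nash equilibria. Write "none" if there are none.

(a2, b4) and (a4, b2)

Player A against b1: payoffs 0, 9, -2, 8 → best response a2.
Player A against b2: payoffs 3, -5, 1, 7 → best response a4.
Player A against b3: payoffs -9, -1, -7, 1 → best response a4.
Player A against b4: payoffs -3, 5, -8, -6 → best response a2.
Player B against a1: payoffs 3, -2, 7, 6 → best response b3.
Player B against a2: payoffs -7, -3, -5, 7 → best response b4.
Player B against a3: payoffs -8, -5, 9, 5 → best response b3.
Player B against a4: payoffs 5, 7, 2, 3 → best response b2.
Mutual best responses: (a2, b4); (a4, b2).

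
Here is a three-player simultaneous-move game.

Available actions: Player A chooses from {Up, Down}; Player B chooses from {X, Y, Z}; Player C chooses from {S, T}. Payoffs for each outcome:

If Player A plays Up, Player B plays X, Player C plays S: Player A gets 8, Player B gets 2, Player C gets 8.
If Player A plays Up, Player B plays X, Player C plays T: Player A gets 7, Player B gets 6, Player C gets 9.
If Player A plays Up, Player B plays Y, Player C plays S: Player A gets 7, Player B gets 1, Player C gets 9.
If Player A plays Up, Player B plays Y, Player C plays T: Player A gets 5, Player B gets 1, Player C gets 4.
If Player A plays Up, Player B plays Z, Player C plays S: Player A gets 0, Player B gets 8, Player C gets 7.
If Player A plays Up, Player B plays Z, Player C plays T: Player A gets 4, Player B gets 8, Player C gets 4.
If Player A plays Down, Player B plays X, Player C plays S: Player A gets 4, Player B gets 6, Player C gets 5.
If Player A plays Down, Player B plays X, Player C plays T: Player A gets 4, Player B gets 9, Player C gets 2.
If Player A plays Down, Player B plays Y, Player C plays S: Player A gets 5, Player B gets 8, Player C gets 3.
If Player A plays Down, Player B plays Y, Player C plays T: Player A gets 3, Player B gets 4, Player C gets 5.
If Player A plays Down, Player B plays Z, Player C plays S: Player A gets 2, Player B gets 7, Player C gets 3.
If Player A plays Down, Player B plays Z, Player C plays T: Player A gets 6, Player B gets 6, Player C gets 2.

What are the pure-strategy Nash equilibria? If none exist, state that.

(Up, X, S): Player B can switch to Z (2 → 8). Not NE.
(Up, X, T): Player B can switch to Z (6 → 8). Not NE.
(Up, Y, S): Player B can switch to X (1 → 2). Not NE.
(Up, Y, T): Player B can switch to X (1 → 6). Not NE.
(Up, Z, S): Player A can switch to Down (0 → 2). Not NE.
(Up, Z, T): Player A can switch to Down (4 → 6). Not NE.
(Down, X, S): Player A can switch to Up (4 → 8). Not NE.
(Down, X, T): Player A can switch to Up (4 → 7). Not NE.
(The remaining 4 profiles each have a profitable deviation by the same check.)

none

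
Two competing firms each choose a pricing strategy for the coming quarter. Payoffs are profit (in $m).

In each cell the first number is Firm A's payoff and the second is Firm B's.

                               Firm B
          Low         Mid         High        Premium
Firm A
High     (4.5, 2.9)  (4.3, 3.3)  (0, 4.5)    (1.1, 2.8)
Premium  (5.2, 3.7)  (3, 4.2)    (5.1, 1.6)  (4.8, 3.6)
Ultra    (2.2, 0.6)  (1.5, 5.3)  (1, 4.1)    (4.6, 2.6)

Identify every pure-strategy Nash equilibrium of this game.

There is no pure-strategy Nash equilibrium.

For each strategy profile, look for a profitable unilateral deviation.
(High, Low): Firm A can switch to Premium (4.5 → 5.2). Not NE.
(High, Mid): Firm B can switch to High (3.3 → 4.5). Not NE.
(High, High): Firm A can switch to Premium (0 → 5.1). Not NE.
(High, Premium): Firm A can switch to Premium (1.1 → 4.8). Not NE.
(Premium, Low): Firm B can switch to Mid (3.7 → 4.2). Not NE.
(Premium, Mid): Firm A can switch to High (3 → 4.3). Not NE.
(The remaining 6 profiles each have a profitable deviation by the same check.)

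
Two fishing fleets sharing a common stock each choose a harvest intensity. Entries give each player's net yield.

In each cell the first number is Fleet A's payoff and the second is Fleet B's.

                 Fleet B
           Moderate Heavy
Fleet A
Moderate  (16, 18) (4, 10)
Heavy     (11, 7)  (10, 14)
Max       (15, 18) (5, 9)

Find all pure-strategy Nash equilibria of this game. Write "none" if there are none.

The pure Nash equilibria are (Moderate, Moderate); (Heavy, Heavy).

(Moderate, Moderate): Fleet A gets 16, best alternative 15; Fleet B gets 18, best alternative 10. No profitable deviation — NE.
(Moderate, Heavy): Fleet A can switch to Heavy (4 → 10). Not NE.
(Heavy, Moderate): Fleet A can switch to Moderate (11 → 16). Not NE.
(Heavy, Heavy): Fleet A gets 10, best alternative 5; Fleet B gets 14, best alternative 7. No profitable deviation — NE.
(Max, Moderate): Fleet A can switch to Moderate (15 → 16). Not NE.
(Max, Heavy): Fleet A can switch to Heavy (5 → 10). Not NE.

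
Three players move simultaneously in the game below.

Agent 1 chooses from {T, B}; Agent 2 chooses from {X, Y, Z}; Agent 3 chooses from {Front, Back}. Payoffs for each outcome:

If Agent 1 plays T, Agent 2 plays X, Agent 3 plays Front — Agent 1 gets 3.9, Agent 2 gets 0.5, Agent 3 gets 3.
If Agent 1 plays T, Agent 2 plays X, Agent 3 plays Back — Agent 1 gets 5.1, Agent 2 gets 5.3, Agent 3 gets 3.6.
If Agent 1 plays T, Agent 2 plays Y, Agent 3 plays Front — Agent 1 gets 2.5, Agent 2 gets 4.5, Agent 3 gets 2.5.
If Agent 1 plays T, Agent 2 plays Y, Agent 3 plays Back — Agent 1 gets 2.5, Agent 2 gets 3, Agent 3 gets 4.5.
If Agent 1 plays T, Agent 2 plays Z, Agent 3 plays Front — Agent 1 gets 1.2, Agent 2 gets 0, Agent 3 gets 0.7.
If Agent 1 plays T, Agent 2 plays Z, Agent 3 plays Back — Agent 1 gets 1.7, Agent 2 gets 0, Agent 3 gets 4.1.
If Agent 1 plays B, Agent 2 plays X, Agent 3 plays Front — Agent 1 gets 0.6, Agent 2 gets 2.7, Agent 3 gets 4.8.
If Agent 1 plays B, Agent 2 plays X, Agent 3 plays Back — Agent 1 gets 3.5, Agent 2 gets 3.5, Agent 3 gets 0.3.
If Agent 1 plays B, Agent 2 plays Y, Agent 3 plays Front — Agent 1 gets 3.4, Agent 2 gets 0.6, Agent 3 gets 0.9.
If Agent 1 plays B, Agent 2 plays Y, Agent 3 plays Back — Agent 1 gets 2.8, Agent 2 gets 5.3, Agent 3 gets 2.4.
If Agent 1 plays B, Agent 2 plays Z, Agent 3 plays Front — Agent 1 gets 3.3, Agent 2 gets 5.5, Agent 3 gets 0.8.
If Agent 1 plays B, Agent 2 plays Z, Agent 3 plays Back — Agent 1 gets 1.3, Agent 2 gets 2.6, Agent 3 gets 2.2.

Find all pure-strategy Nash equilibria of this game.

Mark each player's best response to every combination of opponents' strategies; a profile where every player is best-responding is a pure Nash equilibrium.
Agent 1 against (X, Front): payoffs 3.9, 0.6 → best response T.
Agent 1 against (X, Back): payoffs 5.1, 3.5 → best response T.
Agent 1 against (Y, Front): payoffs 2.5, 3.4 → best response B.
Agent 1 against (Y, Back): payoffs 2.5, 2.8 → best response B.
Agent 1 against (Z, Front): payoffs 1.2, 3.3 → best response B.
Agent 1 against (Z, Back): payoffs 1.7, 1.3 → best response T.
Agent 2 against (T, Front): payoffs 0.5, 4.5, 0 → best response Y.
Agent 2 against (T, Back): payoffs 5.3, 3, 0 → best response X.
Agent 2 against (B, Front): payoffs 2.7, 0.6, 5.5 → best response Z.
Agent 2 against (B, Back): payoffs 3.5, 5.3, 2.6 → best response Y.
Agent 3 against (T, X): payoffs 3, 3.6 → best response Back.
Agent 3 against (T, Y): payoffs 2.5, 4.5 → best response Back.
Agent 3 against (T, Z): payoffs 0.7, 4.1 → best response Back.
Agent 3 against (B, X): payoffs 4.8, 0.3 → best response Front.
Agent 3 against (B, Y): payoffs 0.9, 2.4 → best response Back.
Agent 3 against (B, Z): payoffs 0.8, 2.2 → best response Back.
Mutual best responses: (T, X, Back); (B, Y, Back).

Pure-strategy Nash equilibria: (T, X, Back), (B, Y, Back)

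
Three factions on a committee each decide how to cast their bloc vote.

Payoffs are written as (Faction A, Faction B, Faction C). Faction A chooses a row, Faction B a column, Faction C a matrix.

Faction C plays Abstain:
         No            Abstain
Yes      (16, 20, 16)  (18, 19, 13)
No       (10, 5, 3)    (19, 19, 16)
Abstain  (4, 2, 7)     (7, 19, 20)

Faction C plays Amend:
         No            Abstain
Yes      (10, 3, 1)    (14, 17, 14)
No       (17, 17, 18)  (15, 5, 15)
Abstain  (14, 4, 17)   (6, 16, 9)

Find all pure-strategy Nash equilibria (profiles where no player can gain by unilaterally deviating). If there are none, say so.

(Yes, No, Abstain): Faction A gets 16, best alternative 10; Faction B gets 20, best alternative 19; Faction C gets 16, best alternative 1. No profitable deviation — NE.
(Yes, No, Amend): Faction A can switch to No (10 → 17). Not NE.
(Yes, Abstain, Abstain): Faction A can switch to No (18 → 19). Not NE.
(Yes, Abstain, Amend): Faction A can switch to No (14 → 15). Not NE.
(No, No, Abstain): Faction A can switch to Yes (10 → 16). Not NE.
(No, No, Amend): Faction A gets 17, best alternative 14; Faction B gets 17, best alternative 5; Faction C gets 18, best alternative 3. No profitable deviation — NE.
(No, Abstain, Abstain): Faction A gets 19, best alternative 18; Faction B gets 19, best alternative 5; Faction C gets 16, best alternative 15. No profitable deviation — NE.
(No, Abstain, Amend): Faction B can switch to No (5 → 17). Not NE.
(Abstain, No, Abstain): Faction A can switch to Yes (4 → 16). Not NE.
(The remaining 3 profiles each have a profitable deviation by the same check.)

The pure Nash equilibria are (Yes, No, Abstain), (No, No, Amend), (No, Abstain, Abstain).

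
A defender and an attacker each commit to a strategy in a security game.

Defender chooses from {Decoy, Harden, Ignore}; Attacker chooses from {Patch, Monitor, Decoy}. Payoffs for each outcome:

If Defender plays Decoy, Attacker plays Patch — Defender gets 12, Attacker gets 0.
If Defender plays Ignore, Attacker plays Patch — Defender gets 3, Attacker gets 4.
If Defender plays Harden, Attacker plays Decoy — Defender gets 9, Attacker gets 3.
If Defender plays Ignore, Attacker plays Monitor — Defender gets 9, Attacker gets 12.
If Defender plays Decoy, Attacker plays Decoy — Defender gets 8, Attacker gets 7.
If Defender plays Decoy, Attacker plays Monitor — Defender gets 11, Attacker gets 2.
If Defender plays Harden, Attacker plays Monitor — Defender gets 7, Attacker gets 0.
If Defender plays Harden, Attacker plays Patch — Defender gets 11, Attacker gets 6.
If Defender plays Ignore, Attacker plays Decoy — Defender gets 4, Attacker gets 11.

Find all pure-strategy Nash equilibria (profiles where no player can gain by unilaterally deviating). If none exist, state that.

none

(Decoy, Patch): Attacker can switch to Monitor (0 → 2). Not NE.
(Decoy, Monitor): Attacker can switch to Decoy (2 → 7). Not NE.
(Decoy, Decoy): Defender can switch to Harden (8 → 9). Not NE.
(Harden, Patch): Defender can switch to Decoy (11 → 12). Not NE.
(Harden, Monitor): Defender can switch to Decoy (7 → 11). Not NE.
(Harden, Decoy): Attacker can switch to Patch (3 → 6). Not NE.
(The remaining 3 profiles each have a profitable deviation by the same check.)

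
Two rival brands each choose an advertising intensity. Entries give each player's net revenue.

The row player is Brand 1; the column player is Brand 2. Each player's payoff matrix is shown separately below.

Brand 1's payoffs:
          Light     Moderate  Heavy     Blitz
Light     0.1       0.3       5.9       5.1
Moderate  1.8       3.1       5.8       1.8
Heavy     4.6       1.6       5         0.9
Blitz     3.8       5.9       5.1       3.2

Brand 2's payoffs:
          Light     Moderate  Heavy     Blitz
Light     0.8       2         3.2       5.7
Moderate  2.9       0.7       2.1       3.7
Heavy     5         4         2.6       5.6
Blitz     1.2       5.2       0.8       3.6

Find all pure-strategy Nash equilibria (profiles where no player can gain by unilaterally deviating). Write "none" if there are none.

Brand 1 against Light: payoffs 0.1, 1.8, 4.6, 3.8 → best response Heavy.
Brand 1 against Moderate: payoffs 0.3, 3.1, 1.6, 5.9 → best response Blitz.
Brand 1 against Heavy: payoffs 5.9, 5.8, 5, 5.1 → best response Light.
Brand 1 against Blitz: payoffs 5.1, 1.8, 0.9, 3.2 → best response Light.
Brand 2 against Light: payoffs 0.8, 2, 3.2, 5.7 → best response Blitz.
Brand 2 against Moderate: payoffs 2.9, 0.7, 2.1, 3.7 → best response Blitz.
Brand 2 against Heavy: payoffs 5, 4, 2.6, 5.6 → best response Blitz.
Brand 2 against Blitz: payoffs 1.2, 5.2, 0.8, 3.6 → best response Moderate.
Mutual best responses: (Light, Blitz); (Blitz, Moderate).

Pure-strategy Nash equilibria: (Light, Blitz), (Blitz, Moderate)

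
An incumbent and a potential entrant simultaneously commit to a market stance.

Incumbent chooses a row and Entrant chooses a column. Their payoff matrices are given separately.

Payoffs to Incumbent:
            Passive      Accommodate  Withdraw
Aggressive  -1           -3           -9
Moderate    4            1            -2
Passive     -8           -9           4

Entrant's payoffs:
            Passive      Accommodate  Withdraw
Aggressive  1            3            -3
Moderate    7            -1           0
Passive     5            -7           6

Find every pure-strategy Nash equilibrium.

Check each profile: it is a Nash equilibrium iff no player can strictly gain by switching unilaterally.
(Aggressive, Passive): Incumbent can switch to Moderate (-1 → 4). Not NE.
(Aggressive, Accommodate): Incumbent can switch to Moderate (-3 → 1). Not NE.
(Aggressive, Withdraw): Incumbent can switch to Moderate (-9 → -2). Not NE.
(Moderate, Passive): Incumbent gets 4, best alternative -1; Entrant gets 7, best alternative 0. No profitable deviation — NE.
(Moderate, Accommodate): Entrant can switch to Passive (-1 → 7). Not NE.
(Moderate, Withdraw): Incumbent can switch to Passive (-2 → 4). Not NE.
(Passive, Passive): Incumbent can switch to Aggressive (-8 → -1). Not NE.
(Passive, Accommodate): Incumbent can switch to Aggressive (-9 → -3). Not NE.
(Passive, Withdraw): Incumbent gets 4, best alternative -2; Entrant gets 6, best alternative 5. No profitable deviation — NE.

(Moderate, Passive) and (Passive, Withdraw)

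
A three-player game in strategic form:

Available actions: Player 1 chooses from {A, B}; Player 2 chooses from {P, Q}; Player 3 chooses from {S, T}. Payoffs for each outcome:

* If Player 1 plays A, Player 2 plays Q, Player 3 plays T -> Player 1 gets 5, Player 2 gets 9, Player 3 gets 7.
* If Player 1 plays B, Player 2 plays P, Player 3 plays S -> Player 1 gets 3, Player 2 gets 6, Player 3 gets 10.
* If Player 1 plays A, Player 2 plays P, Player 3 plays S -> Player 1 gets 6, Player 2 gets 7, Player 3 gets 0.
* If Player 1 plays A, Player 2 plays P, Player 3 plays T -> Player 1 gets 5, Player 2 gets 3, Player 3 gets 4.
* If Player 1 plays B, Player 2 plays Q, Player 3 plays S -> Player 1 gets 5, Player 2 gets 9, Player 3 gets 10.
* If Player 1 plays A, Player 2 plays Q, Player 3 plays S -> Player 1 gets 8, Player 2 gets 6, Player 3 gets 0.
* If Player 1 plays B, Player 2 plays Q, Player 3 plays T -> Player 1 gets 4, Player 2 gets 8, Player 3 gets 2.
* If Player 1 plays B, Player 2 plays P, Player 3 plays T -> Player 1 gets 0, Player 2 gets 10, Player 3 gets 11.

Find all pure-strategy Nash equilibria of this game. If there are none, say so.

Pure NE: (A, Q, T)

Player 1 against (P, S): payoffs 6, 3 → best response A.
Player 1 against (P, T): payoffs 5, 0 → best response A.
Player 1 against (Q, S): payoffs 8, 5 → best response A.
Player 1 against (Q, T): payoffs 5, 4 → best response A.
Player 2 against (A, S): payoffs 7, 6 → best response P.
Player 2 against (A, T): payoffs 3, 9 → best response Q.
Player 2 against (B, S): payoffs 6, 9 → best response Q.
Player 2 against (B, T): payoffs 10, 8 → best response P.
Player 3 against (A, P): payoffs 0, 4 → best response T.
Player 3 against (A, Q): payoffs 0, 7 → best response T.
Player 3 against (B, P): payoffs 10, 11 → best response T.
Player 3 against (B, Q): payoffs 10, 2 → best response S.
Mutual best responses: (A, Q, T).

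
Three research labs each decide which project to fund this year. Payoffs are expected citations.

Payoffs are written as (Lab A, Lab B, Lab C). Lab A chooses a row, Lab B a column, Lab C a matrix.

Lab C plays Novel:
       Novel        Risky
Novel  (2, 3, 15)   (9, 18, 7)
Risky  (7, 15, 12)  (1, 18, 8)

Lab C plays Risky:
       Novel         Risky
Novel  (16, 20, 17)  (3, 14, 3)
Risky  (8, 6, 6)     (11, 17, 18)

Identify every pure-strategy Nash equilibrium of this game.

Lab A against (Novel, Novel): payoffs 2, 7 → best response Risky.
Lab A against (Novel, Risky): payoffs 16, 8 → best response Novel.
Lab A against (Risky, Novel): payoffs 9, 1 → best response Novel.
Lab A against (Risky, Risky): payoffs 3, 11 → best response Risky.
Lab B against (Novel, Novel): payoffs 3, 18 → best response Risky.
Lab B against (Novel, Risky): payoffs 20, 14 → best response Novel.
Lab B against (Risky, Novel): payoffs 15, 18 → best response Risky.
Lab B against (Risky, Risky): payoffs 6, 17 → best response Risky.
Lab C against (Novel, Novel): payoffs 15, 17 → best response Risky.
Lab C against (Novel, Risky): payoffs 7, 3 → best response Novel.
Lab C against (Risky, Novel): payoffs 12, 6 → best response Novel.
Lab C against (Risky, Risky): payoffs 8, 18 → best response Risky.
Mutual best responses: (Novel, Novel, Risky); (Novel, Risky, Novel); (Risky, Risky, Risky).

Pure-strategy Nash equilibria: (Novel, Novel, Risky) and (Novel, Risky, Novel) and (Risky, Risky, Risky)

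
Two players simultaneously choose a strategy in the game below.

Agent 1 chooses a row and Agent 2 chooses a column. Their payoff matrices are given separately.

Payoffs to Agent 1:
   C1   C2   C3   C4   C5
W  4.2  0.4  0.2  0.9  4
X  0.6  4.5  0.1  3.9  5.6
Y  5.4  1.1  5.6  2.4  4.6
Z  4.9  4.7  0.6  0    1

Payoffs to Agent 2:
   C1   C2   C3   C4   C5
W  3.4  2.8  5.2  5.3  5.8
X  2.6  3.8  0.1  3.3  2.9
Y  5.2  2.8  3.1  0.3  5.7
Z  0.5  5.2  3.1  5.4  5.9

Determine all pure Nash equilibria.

(W, C1): Agent 1 can switch to Y (4.2 → 5.4). Not NE.
(W, C2): Agent 1 can switch to X (0.4 → 4.5). Not NE.
(W, C3): Agent 1 can switch to Y (0.2 → 5.6). Not NE.
(W, C4): Agent 1 can switch to X (0.9 → 3.9). Not NE.
(W, C5): Agent 1 can switch to X (4 → 5.6). Not NE.
(X, C1): Agent 1 can switch to W (0.6 → 4.2). Not NE.
(X, C2): Agent 1 can switch to Z (4.5 → 4.7). Not NE.
(X, C3): Agent 1 can switch to W (0.1 → 0.2). Not NE.
(X, C4): Agent 2 can switch to C2 (3.3 → 3.8). Not NE.
(X, C5): Agent 2 can switch to C2 (2.9 → 3.8). Not NE.
(The remaining 10 profiles each have a profitable deviation by the same check.)

There is no pure-strategy Nash equilibrium.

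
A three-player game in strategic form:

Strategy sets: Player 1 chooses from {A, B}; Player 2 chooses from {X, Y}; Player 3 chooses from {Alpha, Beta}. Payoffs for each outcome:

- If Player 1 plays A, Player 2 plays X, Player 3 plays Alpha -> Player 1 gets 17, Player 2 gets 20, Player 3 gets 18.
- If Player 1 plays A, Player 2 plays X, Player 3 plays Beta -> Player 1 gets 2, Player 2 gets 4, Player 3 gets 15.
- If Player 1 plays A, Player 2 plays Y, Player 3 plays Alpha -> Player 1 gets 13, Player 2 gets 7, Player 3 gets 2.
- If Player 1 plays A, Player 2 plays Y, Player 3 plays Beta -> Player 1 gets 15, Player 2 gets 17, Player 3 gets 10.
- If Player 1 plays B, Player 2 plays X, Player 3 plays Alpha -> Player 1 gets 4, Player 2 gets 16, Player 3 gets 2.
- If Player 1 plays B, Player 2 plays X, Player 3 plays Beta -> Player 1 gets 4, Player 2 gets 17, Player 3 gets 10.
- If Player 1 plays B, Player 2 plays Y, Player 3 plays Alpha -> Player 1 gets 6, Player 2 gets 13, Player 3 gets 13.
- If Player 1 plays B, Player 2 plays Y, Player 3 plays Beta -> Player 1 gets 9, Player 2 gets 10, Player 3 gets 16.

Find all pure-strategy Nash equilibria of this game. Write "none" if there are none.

(A, X, Alpha): Player 1 gets 17, best alternative 4; Player 2 gets 20, best alternative 7; Player 3 gets 18, best alternative 15. No profitable deviation — NE.
(A, X, Beta): Player 1 can switch to B (2 → 4). Not NE.
(A, Y, Alpha): Player 2 can switch to X (7 → 20). Not NE.
(A, Y, Beta): Player 1 gets 15, best alternative 9; Player 2 gets 17, best alternative 4; Player 3 gets 10, best alternative 2. No profitable deviation — NE.
(B, X, Alpha): Player 1 can switch to A (4 → 17). Not NE.
(B, X, Beta): Player 1 gets 4, best alternative 2; Player 2 gets 17, best alternative 10; Player 3 gets 10, best alternative 2. No profitable deviation — NE.
(B, Y, Alpha): Player 1 can switch to A (6 → 13). Not NE.
(B, Y, Beta): Player 1 can switch to A (9 → 15). Not NE.

Pure-strategy Nash equilibria: (A, X, Alpha); (A, Y, Beta); (B, X, Beta)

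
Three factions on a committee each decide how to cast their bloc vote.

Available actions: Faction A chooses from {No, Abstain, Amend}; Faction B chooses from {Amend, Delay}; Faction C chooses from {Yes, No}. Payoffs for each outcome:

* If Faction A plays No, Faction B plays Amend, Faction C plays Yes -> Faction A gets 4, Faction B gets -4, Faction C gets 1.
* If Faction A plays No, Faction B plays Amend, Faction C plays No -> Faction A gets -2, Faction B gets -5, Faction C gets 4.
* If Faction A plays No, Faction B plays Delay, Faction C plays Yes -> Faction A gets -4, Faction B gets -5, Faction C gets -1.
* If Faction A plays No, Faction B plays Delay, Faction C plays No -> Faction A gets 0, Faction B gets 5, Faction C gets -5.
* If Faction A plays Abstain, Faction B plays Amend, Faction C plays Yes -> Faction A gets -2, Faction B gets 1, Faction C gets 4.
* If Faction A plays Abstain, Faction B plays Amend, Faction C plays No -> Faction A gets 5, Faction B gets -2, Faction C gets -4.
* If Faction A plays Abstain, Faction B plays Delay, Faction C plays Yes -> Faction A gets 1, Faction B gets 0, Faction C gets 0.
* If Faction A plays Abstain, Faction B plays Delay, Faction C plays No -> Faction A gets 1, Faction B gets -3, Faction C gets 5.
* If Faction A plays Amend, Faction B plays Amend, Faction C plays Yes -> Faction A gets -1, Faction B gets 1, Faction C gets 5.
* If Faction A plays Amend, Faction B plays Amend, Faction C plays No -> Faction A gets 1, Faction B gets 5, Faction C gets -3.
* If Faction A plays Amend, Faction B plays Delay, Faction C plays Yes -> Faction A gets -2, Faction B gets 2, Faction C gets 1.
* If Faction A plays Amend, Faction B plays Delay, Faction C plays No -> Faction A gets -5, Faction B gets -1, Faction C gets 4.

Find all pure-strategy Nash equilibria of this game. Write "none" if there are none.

No pure-strategy Nash equilibrium.

Faction A against (Amend, Yes): payoffs 4, -2, -1 → best response No.
Faction A against (Amend, No): payoffs -2, 5, 1 → best response Abstain.
Faction A against (Delay, Yes): payoffs -4, 1, -2 → best response Abstain.
Faction A against (Delay, No): payoffs 0, 1, -5 → best response Abstain.
Faction B against (No, Yes): payoffs -4, -5 → best response Amend.
Faction B against (No, No): payoffs -5, 5 → best response Delay.
Faction B against (Abstain, Yes): payoffs 1, 0 → best response Amend.
Faction B against (Abstain, No): payoffs -2, -3 → best response Amend.
Faction B against (Amend, Yes): payoffs 1, 2 → best response Delay.
Faction B against (Amend, No): payoffs 5, -1 → best response Amend.
Faction C against (No, Amend): payoffs 1, 4 → best response No.
Faction C against (No, Delay): payoffs -1, -5 → best response Yes.
Faction C against (Abstain, Amend): payoffs 4, -4 → best response Yes.
Faction C against (Abstain, Delay): payoffs 0, 5 → best response No.
Faction C against (Amend, Amend): payoffs 5, -3 → best response Yes.
Faction C against (Amend, Delay): payoffs 1, 4 → best response No.
No profile is a mutual best response for all players.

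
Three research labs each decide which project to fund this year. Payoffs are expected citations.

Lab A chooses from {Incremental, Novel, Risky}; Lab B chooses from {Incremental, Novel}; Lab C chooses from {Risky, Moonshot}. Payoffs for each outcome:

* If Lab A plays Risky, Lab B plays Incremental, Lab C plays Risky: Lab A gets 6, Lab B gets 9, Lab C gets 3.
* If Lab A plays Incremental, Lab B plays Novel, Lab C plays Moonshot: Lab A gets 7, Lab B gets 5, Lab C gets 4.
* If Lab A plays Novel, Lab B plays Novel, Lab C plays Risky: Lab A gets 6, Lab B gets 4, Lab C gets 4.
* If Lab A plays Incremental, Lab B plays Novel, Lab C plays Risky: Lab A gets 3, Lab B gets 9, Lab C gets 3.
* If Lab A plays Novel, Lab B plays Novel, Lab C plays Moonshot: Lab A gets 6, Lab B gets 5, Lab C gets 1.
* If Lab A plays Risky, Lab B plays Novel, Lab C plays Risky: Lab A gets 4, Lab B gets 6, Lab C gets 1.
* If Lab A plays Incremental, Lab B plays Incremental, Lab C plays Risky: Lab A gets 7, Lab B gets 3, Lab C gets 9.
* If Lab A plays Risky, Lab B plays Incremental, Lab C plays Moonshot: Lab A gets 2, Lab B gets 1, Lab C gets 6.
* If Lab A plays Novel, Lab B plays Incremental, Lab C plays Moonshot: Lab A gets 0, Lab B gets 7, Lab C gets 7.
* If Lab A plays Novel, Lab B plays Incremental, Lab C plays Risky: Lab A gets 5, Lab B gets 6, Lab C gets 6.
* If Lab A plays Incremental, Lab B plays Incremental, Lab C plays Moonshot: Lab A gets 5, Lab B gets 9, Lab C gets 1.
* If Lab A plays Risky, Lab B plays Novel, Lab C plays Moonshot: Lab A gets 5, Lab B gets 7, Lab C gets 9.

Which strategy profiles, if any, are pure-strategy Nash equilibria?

Lab A against (Incremental, Risky): payoffs 7, 5, 6 → best response Incremental.
Lab A against (Incremental, Moonshot): payoffs 5, 0, 2 → best response Incremental.
Lab A against (Novel, Risky): payoffs 3, 6, 4 → best response Novel.
Lab A against (Novel, Moonshot): payoffs 7, 6, 5 → best response Incremental.
Lab B against (Incremental, Risky): payoffs 3, 9 → best response Novel.
Lab B against (Incremental, Moonshot): payoffs 9, 5 → best response Incremental.
Lab B against (Novel, Risky): payoffs 6, 4 → best response Incremental.
Lab B against (Novel, Moonshot): payoffs 7, 5 → best response Incremental.
Lab B against (Risky, Risky): payoffs 9, 6 → best response Incremental.
Lab B against (Risky, Moonshot): payoffs 1, 7 → best response Novel.
Lab C against (Incremental, Incremental): payoffs 9, 1 → best response Risky.
Lab C against (Incremental, Novel): payoffs 3, 4 → best response Moonshot.
Lab C against (Novel, Incremental): payoffs 6, 7 → best response Moonshot.
Lab C against (Novel, Novel): payoffs 4, 1 → best response Risky.
Lab C against (Risky, Incremental): payoffs 3, 6 → best response Moonshot.
Lab C against (Risky, Novel): payoffs 1, 9 → best response Moonshot.
No profile is a mutual best response for all players.

none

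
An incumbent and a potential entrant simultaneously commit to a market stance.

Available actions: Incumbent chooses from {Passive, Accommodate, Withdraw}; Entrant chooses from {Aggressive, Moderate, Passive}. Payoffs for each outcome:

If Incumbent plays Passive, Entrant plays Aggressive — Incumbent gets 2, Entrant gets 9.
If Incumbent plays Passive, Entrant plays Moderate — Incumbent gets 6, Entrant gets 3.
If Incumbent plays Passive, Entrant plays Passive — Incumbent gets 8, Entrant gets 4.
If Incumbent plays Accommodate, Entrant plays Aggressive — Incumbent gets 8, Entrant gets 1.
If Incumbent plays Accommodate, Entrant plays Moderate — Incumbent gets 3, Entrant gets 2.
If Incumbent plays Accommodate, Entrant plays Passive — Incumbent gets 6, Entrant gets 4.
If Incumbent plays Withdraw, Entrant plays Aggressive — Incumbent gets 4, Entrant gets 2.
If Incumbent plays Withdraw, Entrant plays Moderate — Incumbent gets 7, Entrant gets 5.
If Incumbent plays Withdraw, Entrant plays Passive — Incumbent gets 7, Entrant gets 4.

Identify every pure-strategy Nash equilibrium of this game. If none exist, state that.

For each player, find the best response to each opponent profile; mutual best responses are the pure NE.
Incumbent against Aggressive: payoffs 2, 8, 4 → best response Accommodate.
Incumbent against Moderate: payoffs 6, 3, 7 → best response Withdraw.
Incumbent against Passive: payoffs 8, 6, 7 → best response Passive.
Entrant against Passive: payoffs 9, 3, 4 → best response Aggressive.
Entrant against Accommodate: payoffs 1, 2, 4 → best response Passive.
Entrant against Withdraw: payoffs 2, 5, 4 → best response Moderate.
Mutual best responses: (Withdraw, Moderate).

(Withdraw, Moderate)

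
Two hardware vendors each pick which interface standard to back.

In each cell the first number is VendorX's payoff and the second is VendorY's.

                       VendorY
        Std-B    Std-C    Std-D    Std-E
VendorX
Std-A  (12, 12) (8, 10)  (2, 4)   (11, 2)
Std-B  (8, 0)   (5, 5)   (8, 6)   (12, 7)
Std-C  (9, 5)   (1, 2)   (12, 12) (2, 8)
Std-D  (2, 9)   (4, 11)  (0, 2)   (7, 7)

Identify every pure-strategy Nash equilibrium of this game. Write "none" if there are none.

(Std-A, Std-B): VendorX gets 12, best alternative 9; VendorY gets 12, best alternative 10. No profitable deviation — NE.
(Std-A, Std-C): VendorY can switch to Std-B (10 → 12). Not NE.
(Std-A, Std-D): VendorX can switch to Std-B (2 → 8). Not NE.
(Std-A, Std-E): VendorX can switch to Std-B (11 → 12). Not NE.
(Std-B, Std-B): VendorX can switch to Std-A (8 → 12). Not NE.
(Std-B, Std-C): VendorX can switch to Std-A (5 → 8). Not NE.
(Std-B, Std-D): VendorX can switch to Std-C (8 → 12). Not NE.
(Std-B, Std-E): VendorX gets 12, best alternative 11; VendorY gets 7, best alternative 6. No profitable deviation — NE.
(Std-C, Std-B): VendorX can switch to Std-A (9 → 12). Not NE.
(Std-C, Std-C): VendorX can switch to Std-A (1 → 8). Not NE.
(Std-C, Std-D): VendorX gets 12, best alternative 8; VendorY gets 12, best alternative 8. No profitable deviation — NE.
(Std-C, Std-E): VendorX can switch to Std-A (2 → 11). Not NE.
(Std-D, Std-B): VendorX can switch to Std-A (2 → 12). Not NE.
(Std-D, Std-C): VendorX can switch to Std-A (4 → 8). Not NE.
(Std-D, Std-D): VendorX can switch to Std-A (0 → 2). Not NE.
(The remaining 1 profile has a profitable deviation by the same check.)

Pure-strategy Nash equilibria: (Std-A, Std-B) and (Std-B, Std-E) and (Std-C, Std-D)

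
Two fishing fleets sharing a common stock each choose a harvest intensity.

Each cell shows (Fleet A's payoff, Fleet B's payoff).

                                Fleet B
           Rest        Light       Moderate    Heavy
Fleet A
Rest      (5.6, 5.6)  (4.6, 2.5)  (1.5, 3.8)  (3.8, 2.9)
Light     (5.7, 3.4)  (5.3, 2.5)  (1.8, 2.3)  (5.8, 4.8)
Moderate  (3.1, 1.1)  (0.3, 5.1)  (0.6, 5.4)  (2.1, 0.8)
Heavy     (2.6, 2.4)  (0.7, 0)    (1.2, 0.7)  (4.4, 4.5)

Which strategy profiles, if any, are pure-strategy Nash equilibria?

(Rest, Rest): Fleet A can switch to Light (5.6 → 5.7). Not NE.
(Rest, Light): Fleet A can switch to Light (4.6 → 5.3). Not NE.
(Rest, Moderate): Fleet A can switch to Light (1.5 → 1.8). Not NE.
(Rest, Heavy): Fleet A can switch to Light (3.8 → 5.8). Not NE.
(Light, Rest): Fleet B can switch to Heavy (3.4 → 4.8). Not NE.
(Light, Light): Fleet B can switch to Rest (2.5 → 3.4). Not NE.
(Light, Moderate): Fleet B can switch to Rest (2.3 → 3.4). Not NE.
(Light, Heavy): Fleet A gets 5.8, best alternative 4.4; Fleet B gets 4.8, best alternative 3.4. No profitable deviation — NE.
(Moderate, Rest): Fleet A can switch to Rest (3.1 → 5.6). Not NE.
(Moderate, Light): Fleet A can switch to Rest (0.3 → 4.6). Not NE.
(Moderate, Moderate): Fleet A can switch to Rest (0.6 → 1.5). Not NE.
(The remaining 5 profiles each have a profitable deviation by the same check.)

(Light, Heavy)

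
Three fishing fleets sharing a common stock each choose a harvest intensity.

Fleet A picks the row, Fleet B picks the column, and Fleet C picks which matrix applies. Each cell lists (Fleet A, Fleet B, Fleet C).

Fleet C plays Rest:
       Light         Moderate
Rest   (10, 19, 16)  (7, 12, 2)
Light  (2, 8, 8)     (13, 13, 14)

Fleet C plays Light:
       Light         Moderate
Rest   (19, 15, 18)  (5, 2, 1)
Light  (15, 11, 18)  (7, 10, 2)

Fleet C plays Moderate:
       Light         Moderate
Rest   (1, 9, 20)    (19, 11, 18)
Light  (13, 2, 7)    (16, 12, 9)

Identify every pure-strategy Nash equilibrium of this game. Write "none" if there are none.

Pure-strategy Nash equilibria: (Rest, Moderate, Moderate), (Light, Moderate, Rest)

(Rest, Light, Rest): Fleet C can switch to Light (16 → 18). Not NE.
(Rest, Light, Light): Fleet C can switch to Moderate (18 → 20). Not NE.
(Rest, Light, Moderate): Fleet A can switch to Light (1 → 13). Not NE.
(Rest, Moderate, Rest): Fleet A can switch to Light (7 → 13). Not NE.
(Rest, Moderate, Light): Fleet A can switch to Light (5 → 7). Not NE.
(Rest, Moderate, Moderate): Fleet A gets 19, best alternative 16; Fleet B gets 11, best alternative 9; Fleet C gets 18, best alternative 2. No profitable deviation — NE.
(Light, Light, Rest): Fleet A can switch to Rest (2 → 10). Not NE.
(Light, Light, Light): Fleet A can switch to Rest (15 → 19). Not NE.
(Light, Light, Moderate): Fleet B can switch to Moderate (2 → 12). Not NE.
(Light, Moderate, Rest): Fleet A gets 13, best alternative 7; Fleet B gets 13, best alternative 8; Fleet C gets 14, best alternative 9. No profitable deviation — NE.
(The remaining 2 profiles each have a profitable deviation by the same check.)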